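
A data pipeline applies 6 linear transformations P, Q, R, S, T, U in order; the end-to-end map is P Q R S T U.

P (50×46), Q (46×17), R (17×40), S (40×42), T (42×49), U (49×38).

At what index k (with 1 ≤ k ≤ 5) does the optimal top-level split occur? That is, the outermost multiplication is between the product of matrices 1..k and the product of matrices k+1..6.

2

Adjacent pairs: PQ = 50·46·17 = 39100; QR = 46·17·40 = 31280; RS = 17·40·42 = 28560; ST = 40·42·49 = 82320; TU = 42·49·38 = 78204.
Length 3: P..R: k=1: 0+31280+50·46·40=123280; k=2: 39100+0+50·17·40=73100 → min 73100 | Q..S: k=2: 0+28560+46·17·42=61404; k=3: 31280+0+46·40·42=108560 → min 61404 | R..T: k=3: 0+82320+17·40·49=115640; k=4: 28560+0+17·42·49=63546 → min 63546 | S..U: k=4: 0+78204+40·42·38=142044; k=5: 82320+0+40·49·38=156800 → min 142044.
Length 4: P..S: k=1: 0+61404+50·46·42=158004; k=2: 39100+28560+50·17·42=103360; k=3: 73100+0+50·40·42=157100 → min 103360 | Q..T: k=2: 0+63546+46·17·49=101864; k=3: 31280+82320+46·40·49=203760; k=4: 61404+0+46·42·49=156072 → min 101864 | R..U: k=3: 0+142044+17·40·38=167884; k=4: 28560+78204+17·42·38=133896; k=5: 63546+0+17·49·38=95200 → min 95200.
Length 5: P..T: k=1: 0+101864+50·46·49=214564; k=2: 39100+63546+50·17·49=144296; k=3: 73100+82320+50·40·49=253420; k=4: 103360+0+50·42·49=206260 → min 144296 | Q..U: k=2: 0+95200+46·17·38=124916; k=3: 31280+142044+46·40·38=243244; k=4: 61404+78204+46·42·38=213024; k=5: 101864+0+46·49·38=187516 → min 124916.
Top-level splits: k=1: (P..P)·(Q..U) → 0+124916+50·46·38 = 212316; k=2: (P..Q)·(R..U) → 39100+95200+50·17·38 = 166600; k=3: (P..R)·(S..U) → 73100+142044+50·40·38 = 291144; k=4: (P..S)·(T..U) → 103360+78204+50·42·38 = 261364; k=5: (P..T)·(U..U) → 144296+0+50·49·38 = 237396.
Best split is after Q, i.e. k = 2.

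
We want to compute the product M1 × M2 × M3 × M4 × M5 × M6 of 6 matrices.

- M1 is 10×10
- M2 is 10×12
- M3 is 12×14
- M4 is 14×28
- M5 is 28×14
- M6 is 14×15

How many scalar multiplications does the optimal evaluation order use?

Adjacent pairs: M1M2 = 10·10·12 = 1200; M2M3 = 10·12·14 = 1680; M3M4 = 12·14·28 = 4704; M4M5 = 14·28·14 = 5488; M5M6 = 28·14·15 = 5880.
Length 3: M1..M3: k=1: 0+1680+10·10·14=3080; k=2: 1200+0+10·12·14=2880 → min 2880 | M2..M4: k=2: 0+4704+10·12·28=8064; k=3: 1680+0+10·14·28=5600 → min 5600 | M3..M5: k=3: 0+5488+12·14·14=7840; k=4: 4704+0+12·28·14=9408 → min 7840 | M4..M6: k=4: 0+5880+14·28·15=11760; k=5: 5488+0+14·14·15=8428 → min 8428.
Length 4: M1..M4: k=1: 0+5600+10·10·28=8400; k=2: 1200+4704+10·12·28=9264; k=3: 2880+0+10·14·28=6800 → min 6800 | M2..M5: k=2: 0+7840+10·12·14=9520; k=3: 1680+5488+10·14·14=9128; k=4: 5600+0+10·28·14=9520 → min 9128 | M3..M6: k=3: 0+8428+12·14·15=10948; k=4: 4704+5880+12·28·15=15624; k=5: 7840+0+12·14·15=10360 → min 10360.
Length 5: M1..M5: k=1: 0+9128+10·10·14=10528; k=2: 1200+7840+10·12·14=10720; k=3: 2880+5488+10·14·14=10328; k=4: 6800+0+10·28·14=10720 → min 10328 | M2..M6: k=2: 0+10360+10·12·15=12160; k=3: 1680+8428+10·14·15=12208; k=4: 5600+5880+10·28·15=15680; k=5: 9128+0+10·14·15=11228 → min 11228.
Length 6: M1..M6: k=1: 0+11228+10·10·15=12728; k=2: 1200+10360+10·12·15=13360; k=3: 2880+8428+10·14·15=13408; k=4: 6800+5880+10·28·15=16880; k=5: 10328+0+10·14·15=12428 → min 12428.
Optimal order: ((((M1 × M2) × M3) × (M4 × M5)) × M6) with cost 12428.

12428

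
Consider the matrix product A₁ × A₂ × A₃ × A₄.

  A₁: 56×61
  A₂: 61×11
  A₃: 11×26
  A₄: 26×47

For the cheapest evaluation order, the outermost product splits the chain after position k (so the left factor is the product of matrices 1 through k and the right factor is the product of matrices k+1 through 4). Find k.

Adjacent pairs: A₁A₂ = 56·61·11 = 37576; A₂A₃ = 61·11·26 = 17446; A₃A₄ = 11·26·47 = 13442.
Length 3: A₁..A₃: k=1: 0+17446+56·61·26=106262; k=2: 37576+0+56·11·26=53592 → min 53592 | A₂..A₄: k=2: 0+13442+61·11·47=44979; k=3: 17446+0+61·26·47=91988 → min 44979.
Top-level splits: k=1: (A₁..A₁)·(A₂..A₄) → 0+44979+56·61·47 = 205531; k=2: (A₁..A₂)·(A₃..A₄) → 37576+13442+56·11·47 = 79970; k=3: (A₁..A₃)·(A₄..A₄) → 53592+0+56·26·47 = 122024.
Best split is after A₂, i.e. k = 2.

2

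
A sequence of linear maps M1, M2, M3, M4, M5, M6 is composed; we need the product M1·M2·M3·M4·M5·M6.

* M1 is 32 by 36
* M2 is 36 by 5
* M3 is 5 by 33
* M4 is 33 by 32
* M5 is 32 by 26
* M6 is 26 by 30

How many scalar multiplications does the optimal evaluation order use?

23900

Adjacent pairs: M1M2 = 32·36·5 = 5760; M2M3 = 36·5·33 = 5940; M3M4 = 5·33·32 = 5280; M4M5 = 33·32·26 = 27456; M5M6 = 32·26·30 = 24960.
Length 3: M1..M3: k=1: 0+5940+32·36·33=43956; k=2: 5760+0+32·5·33=11040 → min 11040 | M2..M4: k=2: 0+5280+36·5·32=11040; k=3: 5940+0+36·33·32=43956 → min 11040 | M3..M5: k=3: 0+27456+5·33·26=31746; k=4: 5280+0+5·32·26=9440 → min 9440 | M4..M6: k=4: 0+24960+33·32·30=56640; k=5: 27456+0+33·26·30=53196 → min 53196.
Length 4: M1..M4: k=1: 0+11040+32·36·32=47904; k=2: 5760+5280+32·5·32=16160; k=3: 11040+0+32·33·32=44832 → min 16160 | M2..M5: k=2: 0+9440+36·5·26=14120; k=3: 5940+27456+36·33·26=64284; k=4: 11040+0+36·32·26=40992 → min 14120 | M3..M6: k=3: 0+53196+5·33·30=58146; k=4: 5280+24960+5·32·30=35040; k=5: 9440+0+5·26·30=13340 → min 13340.
Length 5: M1..M5: k=1: 0+14120+32·36·26=44072; k=2: 5760+9440+32·5·26=19360; k=3: 11040+27456+32·33·26=65952; k=4: 16160+0+32·32·26=42784 → min 19360 | M2..M6: k=2: 0+13340+36·5·30=18740; k=3: 5940+53196+36·33·30=94776; k=4: 11040+24960+36·32·30=70560; k=5: 14120+0+36·26·30=42200 → min 18740.
Length 6: M1..M6: k=1: 0+18740+32·36·30=53300; k=2: 5760+13340+32·5·30=23900; k=3: 11040+53196+32·33·30=95916; k=4: 16160+24960+32·32·30=71840; k=5: 19360+0+32·26·30=44320 → min 23900.
Optimal order: ((M1·M2)·(((M3·M4)·M5)·M6)) with cost 23900.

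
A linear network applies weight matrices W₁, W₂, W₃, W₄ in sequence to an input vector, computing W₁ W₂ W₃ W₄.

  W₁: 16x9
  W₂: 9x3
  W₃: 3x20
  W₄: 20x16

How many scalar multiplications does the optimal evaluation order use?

Adjacent pairs: W₁W₂ = 16·9·3 = 432; W₂W₃ = 9·3·20 = 540; W₃W₄ = 3·20·16 = 960.
Length 3: W₁..W₃: k=1: 0+540+16·9·20=3420; k=2: 432+0+16·3·20=1392 → min 1392 | W₂..W₄: k=2: 0+960+9·3·16=1392; k=3: 540+0+9·20·16=3420 → min 1392.
Length 4: W₁..W₄: k=1: 0+1392+16·9·16=3696; k=2: 432+960+16·3·16=2160; k=3: 1392+0+16·20·16=6512 → min 2160.
Optimal order: ((W₁ W₂) (W₃ W₄)) with cost 2160.

2160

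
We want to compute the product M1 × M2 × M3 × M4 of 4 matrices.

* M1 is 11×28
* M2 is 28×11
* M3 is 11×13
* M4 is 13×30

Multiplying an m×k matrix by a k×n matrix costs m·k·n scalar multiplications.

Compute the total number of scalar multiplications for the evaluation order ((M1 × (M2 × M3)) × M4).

12298

(M2 × M3): 28×11 by 11×13 → 28×13, cost 28·11·13 = 4004
(M1 × (M2 × M3)): 11×28 by 28×13 → 11×13, cost 11·28·13 = 4004; cumulative 8008
((M1 × (M2 × M3)) × M4): 11×13 by 13×30 → 11×30, cost 11·13·30 = 4290; cumulative 12298
Total: 12298 scalar multiplications.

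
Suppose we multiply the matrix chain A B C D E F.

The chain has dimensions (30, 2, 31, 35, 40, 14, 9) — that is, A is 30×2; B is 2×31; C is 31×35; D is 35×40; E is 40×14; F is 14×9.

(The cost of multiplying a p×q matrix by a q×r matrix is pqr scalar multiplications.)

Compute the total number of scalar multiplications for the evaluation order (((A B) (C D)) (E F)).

(A B): 30×2 by 2×31 → 30×31, cost 30·2·31 = 1860
(C D): 31×35 by 35×40 → 31×40, cost 31·35·40 = 43400
((A B) (C D)): 30×31 by 31×40 → 30×40, cost 30·31·40 = 37200; cumulative 82460
(E F): 40×14 by 14×9 → 40×9, cost 40·14·9 = 5040
(((A B) (C D)) (E F)): 30×40 by 40×9 → 30×9, cost 30·40·9 = 10800; cumulative 98300
Total: 98300 scalar multiplications.

98300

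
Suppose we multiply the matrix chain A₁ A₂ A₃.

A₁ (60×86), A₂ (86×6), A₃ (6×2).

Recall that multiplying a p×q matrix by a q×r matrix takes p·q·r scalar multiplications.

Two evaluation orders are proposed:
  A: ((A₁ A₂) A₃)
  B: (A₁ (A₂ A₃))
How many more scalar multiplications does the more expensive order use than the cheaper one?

Order A = ((A₁ A₂) A₃): (A₁ A₂): 60×86 by 86×6 → 60×6, cost 60·86·6 = 30960; ((A₁ A₂) A₃): 60×6 by 6×2 → 60×2, cost 60·6·2 = 720; cumulative 31680. Total 31680.
Order B = (A₁ (A₂ A₃)): (A₂ A₃): 86×6 by 6×2 → 86×2, cost 86·6·2 = 1032; (A₁ (A₂ A₃)): 60×86 by 86×2 → 60×2, cost 60·86·2 = 10320; cumulative 11352. Total 11352.
Difference: |31680 − 11352| = 20328.

20328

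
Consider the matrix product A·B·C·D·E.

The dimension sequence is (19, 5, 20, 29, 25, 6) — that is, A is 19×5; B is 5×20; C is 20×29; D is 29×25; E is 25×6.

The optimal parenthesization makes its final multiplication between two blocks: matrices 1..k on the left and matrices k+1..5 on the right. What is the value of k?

Adjacent pairs: AB = 19·5·20 = 1900; BC = 5·20·29 = 2900; CD = 20·29·25 = 14500; DE = 29·25·6 = 4350.
Length 3: A..C: k=1: 0+2900+19·5·29=5655; k=2: 1900+0+19·20·29=12920 → min 5655 | B..D: k=2: 0+14500+5·20·25=17000; k=3: 2900+0+5·29·25=6525 → min 6525 | C..E: k=3: 0+4350+20·29·6=7830; k=4: 14500+0+20·25·6=17500 → min 7830.
Length 4: A..D: k=1: 0+6525+19·5·25=8900; k=2: 1900+14500+19·20·25=25900; k=3: 5655+0+19·29·25=19430 → min 8900 | B..E: k=2: 0+7830+5·20·6=8430; k=3: 2900+4350+5·29·6=8120; k=4: 6525+0+5·25·6=7275 → min 7275.
Top-level splits: k=1: (A..A)·(B..E) → 0+7275+19·5·6 = 7845; k=2: (A..B)·(C..E) → 1900+7830+19·20·6 = 12010; k=3: (A..C)·(D..E) → 5655+4350+19·29·6 = 13311; k=4: (A..D)·(E..E) → 8900+0+19·25·6 = 11750.
Best split is after A, i.e. k = 1.

1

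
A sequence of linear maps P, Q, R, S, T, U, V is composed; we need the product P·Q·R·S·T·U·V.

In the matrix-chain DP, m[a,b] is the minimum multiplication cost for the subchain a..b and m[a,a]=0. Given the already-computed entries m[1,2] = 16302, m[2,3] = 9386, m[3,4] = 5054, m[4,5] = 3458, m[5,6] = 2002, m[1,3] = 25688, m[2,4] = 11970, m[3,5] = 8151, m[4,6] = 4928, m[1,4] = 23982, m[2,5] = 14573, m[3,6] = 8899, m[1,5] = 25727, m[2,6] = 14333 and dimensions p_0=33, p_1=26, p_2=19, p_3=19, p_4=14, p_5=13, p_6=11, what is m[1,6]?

m[1,6] = min over k∈[1,5] of m[1,k]+m[k+1,6]+p_{0}·p_k·p_{6}.
k=1: 0 + 14333 + 33·26·11 = 23771; k=2: 16302 + 8899 + 33·19·11 = 32098; k=3: 25688 + 4928 + 33·19·11 = 37513; k=4: 23982 + 2002 + 33·14·11 = 31066; k=5: 25727 + 0 + 33·13·11 = 30446.
Minimum: 23771 at k=1.

23771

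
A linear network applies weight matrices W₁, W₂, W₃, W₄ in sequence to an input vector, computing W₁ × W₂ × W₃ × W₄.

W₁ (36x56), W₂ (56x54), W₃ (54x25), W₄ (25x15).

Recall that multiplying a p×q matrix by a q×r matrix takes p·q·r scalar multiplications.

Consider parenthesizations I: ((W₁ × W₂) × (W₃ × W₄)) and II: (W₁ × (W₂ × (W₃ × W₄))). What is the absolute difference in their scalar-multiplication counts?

62424

Order I = ((W₁ × W₂) × (W₃ × W₄)): (W₁ × W₂): 36×56 by 56×54 → 36×54, cost 36·56·54 = 108864; (W₃ × W₄): 54×25 by 25×15 → 54×15, cost 54·25·15 = 20250; ((W₁ × W₂) × (W₃ × W₄)): 36×54 by 54×15 → 36×15, cost 36·54·15 = 29160; cumulative 158274. Total 158274.
Order II = (W₁ × (W₂ × (W₃ × W₄))): (W₃ × W₄): 54×25 by 25×15 → 54×15, cost 54·25·15 = 20250; (W₂ × (W₃ × W₄)): 56×54 by 54×15 → 56×15, cost 56·54·15 = 45360; cumulative 65610; (W₁ × (W₂ × (W₃ × W₄))): 36×56 by 56×15 → 36×15, cost 36·56·15 = 30240; cumulative 95850. Total 95850.
Difference: |158274 − 95850| = 62424.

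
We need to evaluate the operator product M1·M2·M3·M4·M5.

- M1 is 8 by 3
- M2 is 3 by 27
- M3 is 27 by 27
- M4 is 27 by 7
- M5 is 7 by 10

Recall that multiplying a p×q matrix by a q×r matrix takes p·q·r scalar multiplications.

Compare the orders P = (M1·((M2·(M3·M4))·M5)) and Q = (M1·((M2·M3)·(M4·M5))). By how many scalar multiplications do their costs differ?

Order P = (M1·((M2·(M3·M4))·M5)): (M3·M4): 27×27 by 27×7 → 27×7, cost 27·27·7 = 5103; (M2·(M3·M4)): 3×27 by 27×7 → 3×7, cost 3·27·7 = 567; cumulative 5670; ((M2·(M3·M4))·M5): 3×7 by 7×10 → 3×10, cost 3·7·10 = 210; cumulative 5880; (M1·((M2·(M3·M4))·M5)): 8×3 by 3×10 → 8×10, cost 8·3·10 = 240; cumulative 6120. Total 6120.
Order Q = (M1·((M2·M3)·(M4·M5))): (M2·M3): 3×27 by 27×27 → 3×27, cost 3·27·27 = 2187; (M4·M5): 27×7 by 7×10 → 27×10, cost 27·7·10 = 1890; ((M2·M3)·(M4·M5)): 3×27 by 27×10 → 3×10, cost 3·27·10 = 810; cumulative 4887; (M1·((M2·M3)·(M4·M5))): 8×3 by 3×10 → 8×10, cost 8·3·10 = 240; cumulative 5127. Total 5127.
Difference: |6120 − 5127| = 993.

993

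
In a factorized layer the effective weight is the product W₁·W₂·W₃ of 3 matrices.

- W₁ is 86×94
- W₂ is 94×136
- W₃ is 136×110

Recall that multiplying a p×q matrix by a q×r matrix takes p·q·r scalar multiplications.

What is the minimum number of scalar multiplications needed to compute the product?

2295480

Order (W₁·(W₂·W₃)): (W₂·W₃): 94×136 by 136×110 → 94×110, cost 94·136·110 = 1406240; (W₁·(W₂·W₃)): 86×94 by 94×110 → 86×110, cost 86·94·110 = 889240; cumulative 2295480. Total 2295480.
Order ((W₁·W₂)·W₃): (W₁·W₂): 86×94 by 94×136 → 86×136, cost 86·94·136 = 1099424; ((W₁·W₂)·W₃): 86×136 by 136×110 → 86×110, cost 86·136·110 = 1286560; cumulative 2385984. Total 2385984.
Minimum: 2295480.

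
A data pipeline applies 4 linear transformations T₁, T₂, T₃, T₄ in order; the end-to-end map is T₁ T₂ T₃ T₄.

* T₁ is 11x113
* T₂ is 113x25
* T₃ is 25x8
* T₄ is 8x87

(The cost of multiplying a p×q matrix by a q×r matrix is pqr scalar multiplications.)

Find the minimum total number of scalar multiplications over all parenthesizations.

Adjacent pairs: T₁T₂ = 11·113·25 = 31075; T₂T₃ = 113·25·8 = 22600; T₃T₄ = 25·8·87 = 17400.
Length 3: T₁..T₃: k=1: 0+22600+11·113·8=32544; k=2: 31075+0+11·25·8=33275 → min 32544 | T₂..T₄: k=2: 0+17400+113·25·87=263175; k=3: 22600+0+113·8·87=101248 → min 101248.
Length 4: T₁..T₄: k=1: 0+101248+11·113·87=209389; k=2: 31075+17400+11·25·87=72400; k=3: 32544+0+11·8·87=40200 → min 40200.
Optimal order: ((T₁ (T₂ T₃)) T₄) with cost 40200.

40200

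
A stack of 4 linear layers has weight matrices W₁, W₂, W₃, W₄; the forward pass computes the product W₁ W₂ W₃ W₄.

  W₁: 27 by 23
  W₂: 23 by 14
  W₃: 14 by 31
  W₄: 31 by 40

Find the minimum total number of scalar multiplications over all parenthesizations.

41174

Adjacent pairs: W₁W₂ = 27·23·14 = 8694; W₂W₃ = 23·14·31 = 9982; W₃W₄ = 14·31·40 = 17360.
Length 3: W₁..W₃: k=1: 0+9982+27·23·31=29233; k=2: 8694+0+27·14·31=20412 → min 20412 | W₂..W₄: k=2: 0+17360+23·14·40=30240; k=3: 9982+0+23·31·40=38502 → min 30240.
Length 4: W₁..W₄: k=1: 0+30240+27·23·40=55080; k=2: 8694+17360+27·14·40=41174; k=3: 20412+0+27·31·40=53892 → min 41174.
Optimal order: ((W₁ W₂) (W₃ W₄)) with cost 41174.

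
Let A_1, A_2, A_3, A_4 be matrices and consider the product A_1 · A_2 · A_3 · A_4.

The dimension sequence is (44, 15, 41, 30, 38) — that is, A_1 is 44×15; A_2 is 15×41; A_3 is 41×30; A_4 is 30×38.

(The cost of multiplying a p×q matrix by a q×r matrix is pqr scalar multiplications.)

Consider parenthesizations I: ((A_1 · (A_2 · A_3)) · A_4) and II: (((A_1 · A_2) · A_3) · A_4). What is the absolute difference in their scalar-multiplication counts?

42930

Order I = ((A_1 · (A_2 · A_3)) · A_4): (A_2 · A_3): 15×41 by 41×30 → 15×30, cost 15·41·30 = 18450; (A_1 · (A_2 · A_3)): 44×15 by 15×30 → 44×30, cost 44·15·30 = 19800; cumulative 38250; ((A_1 · (A_2 · A_3)) · A_4): 44×30 by 30×38 → 44×38, cost 44·30·38 = 50160; cumulative 88410. Total 88410.
Order II = (((A_1 · A_2) · A_3) · A_4): (A_1 · A_2): 44×15 by 15×41 → 44×41, cost 44·15·41 = 27060; ((A_1 · A_2) · A_3): 44×41 by 41×30 → 44×30, cost 44·41·30 = 54120; cumulative 81180; (((A_1 · A_2) · A_3) · A_4): 44×30 by 30×38 → 44×38, cost 44·30·38 = 50160; cumulative 131340. Total 131340.
Difference: |88410 − 131340| = 42930.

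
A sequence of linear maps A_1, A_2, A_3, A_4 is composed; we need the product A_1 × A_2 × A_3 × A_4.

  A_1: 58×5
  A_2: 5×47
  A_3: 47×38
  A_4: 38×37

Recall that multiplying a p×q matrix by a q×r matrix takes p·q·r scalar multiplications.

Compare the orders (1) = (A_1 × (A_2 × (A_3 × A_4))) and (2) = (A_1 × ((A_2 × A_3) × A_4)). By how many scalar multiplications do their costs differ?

Order (1) = (A_1 × (A_2 × (A_3 × A_4))): (A_3 × A_4): 47×38 by 38×37 → 47×37, cost 47·38·37 = 66082; (A_2 × (A_3 × A_4)): 5×47 by 47×37 → 5×37, cost 5·47·37 = 8695; cumulative 74777; (A_1 × (A_2 × (A_3 × A_4))): 58×5 by 5×37 → 58×37, cost 58·5·37 = 10730; cumulative 85507. Total 85507.
Order (2) = (A_1 × ((A_2 × A_3) × A_4)): (A_2 × A_3): 5×47 by 47×38 → 5×38, cost 5·47·38 = 8930; ((A_2 × A_3) × A_4): 5×38 by 38×37 → 5×37, cost 5·38·37 = 7030; cumulative 15960; (A_1 × ((A_2 × A_3) × A_4)): 58×5 by 5×37 → 58×37, cost 58·5·37 = 10730; cumulative 26690. Total 26690.
Difference: |85507 − 26690| = 58817.

58817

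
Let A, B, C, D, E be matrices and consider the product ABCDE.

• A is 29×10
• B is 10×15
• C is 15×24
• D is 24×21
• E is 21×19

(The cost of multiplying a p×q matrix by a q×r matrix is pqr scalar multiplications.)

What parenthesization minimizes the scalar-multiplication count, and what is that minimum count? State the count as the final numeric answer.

Adjacent pairs: AB = 29·10·15 = 4350; BC = 10·15·24 = 3600; CD = 15·24·21 = 7560; DE = 24·21·19 = 9576.
Length 3: A..C: k=1: 0+3600+29·10·24=10560; k=2: 4350+0+29·15·24=14790 → min 10560 | B..D: k=2: 0+7560+10·15·21=10710; k=3: 3600+0+10·24·21=8640 → min 8640 | C..E: k=3: 0+9576+15·24·19=16416; k=4: 7560+0+15·21·19=13545 → min 13545.
Length 4: A..D: k=1: 0+8640+29·10·21=14730; k=2: 4350+7560+29·15·21=21045; k=3: 10560+0+29·24·21=25176 → min 14730 | B..E: k=2: 0+13545+10·15·19=16395; k=3: 3600+9576+10·24·19=17736; k=4: 8640+0+10·21·19=12630 → min 12630.
Length 5: A..E: k=1: 0+12630+29·10·19=18140; k=2: 4350+13545+29·15·19=26160; k=3: 10560+9576+29·24·19=33360; k=4: 14730+0+29·21·19=26301 → min 18140.
Optimal parenthesization: (A(((BC)D)E)) with cost 18140.

18140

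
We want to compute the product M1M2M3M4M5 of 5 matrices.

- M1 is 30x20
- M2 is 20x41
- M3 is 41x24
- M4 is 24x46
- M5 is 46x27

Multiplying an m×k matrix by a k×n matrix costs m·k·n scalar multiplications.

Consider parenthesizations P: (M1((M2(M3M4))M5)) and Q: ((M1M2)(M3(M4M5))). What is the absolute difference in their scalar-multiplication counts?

9838

Order P = (M1((M2(M3M4))M5)): (M3M4): 41×24 by 24×46 → 41×46, cost 41·24·46 = 45264; (M2(M3M4)): 20×41 by 41×46 → 20×46, cost 20·41·46 = 37720; cumulative 82984; ((M2(M3M4))M5): 20×46 by 46×27 → 20×27, cost 20·46·27 = 24840; cumulative 107824; (M1((M2(M3M4))M5)): 30×20 by 20×27 → 30×27, cost 30·20·27 = 16200; cumulative 124024. Total 124024.
Order Q = ((M1M2)(M3(M4M5))): (M1M2): 30×20 by 20×41 → 30×41, cost 30·20·41 = 24600; (M4M5): 24×46 by 46×27 → 24×27, cost 24·46·27 = 29808; (M3(M4M5)): 41×24 by 24×27 → 41×27, cost 41·24·27 = 26568; cumulative 56376; ((M1M2)(M3(M4M5))): 30×41 by 41×27 → 30×27, cost 30·41·27 = 33210; cumulative 114186. Total 114186.
Difference: |124024 − 114186| = 9838.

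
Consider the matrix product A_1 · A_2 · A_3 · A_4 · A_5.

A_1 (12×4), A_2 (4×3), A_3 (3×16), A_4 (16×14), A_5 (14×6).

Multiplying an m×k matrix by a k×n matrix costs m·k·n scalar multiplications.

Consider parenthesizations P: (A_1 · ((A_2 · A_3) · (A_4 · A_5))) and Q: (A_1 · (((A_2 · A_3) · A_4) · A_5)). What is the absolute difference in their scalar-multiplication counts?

496

Order P = (A_1 · ((A_2 · A_3) · (A_4 · A_5))): (A_2 · A_3): 4×3 by 3×16 → 4×16, cost 4·3·16 = 192; (A_4 · A_5): 16×14 by 14×6 → 16×6, cost 16·14·6 = 1344; ((A_2 · A_3) · (A_4 · A_5)): 4×16 by 16×6 → 4×6, cost 4·16·6 = 384; cumulative 1920; (A_1 · ((A_2 · A_3) · (A_4 · A_5))): 12×4 by 4×6 → 12×6, cost 12·4·6 = 288; cumulative 2208. Total 2208.
Order Q = (A_1 · (((A_2 · A_3) · A_4) · A_5)): (A_2 · A_3): 4×3 by 3×16 → 4×16, cost 4·3·16 = 192; ((A_2 · A_3) · A_4): 4×16 by 16×14 → 4×14, cost 4·16·14 = 896; cumulative 1088; (((A_2 · A_3) · A_4) · A_5): 4×14 by 14×6 → 4×6, cost 4·14·6 = 336; cumulative 1424; (A_1 · (((A_2 · A_3) · A_4) · A_5)): 12×4 by 4×6 → 12×6, cost 12·4·6 = 288; cumulative 1712. Total 1712.
Difference: |2208 − 1712| = 496.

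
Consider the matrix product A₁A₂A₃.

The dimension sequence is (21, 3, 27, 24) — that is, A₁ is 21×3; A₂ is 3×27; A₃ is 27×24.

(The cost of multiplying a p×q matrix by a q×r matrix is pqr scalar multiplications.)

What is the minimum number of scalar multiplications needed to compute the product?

Order (A₁(A₂A₃)): (A₂A₃): 3×27 by 27×24 → 3×24, cost 3·27·24 = 1944; (A₁(A₂A₃)): 21×3 by 3×24 → 21×24, cost 21·3·24 = 1512; cumulative 3456. Total 3456.
Order ((A₁A₂)A₃): (A₁A₂): 21×3 by 3×27 → 21×27, cost 21·3·27 = 1701; ((A₁A₂)A₃): 21×27 by 27×24 → 21×24, cost 21·27·24 = 13608; cumulative 15309. Total 15309.
Minimum: 3456.

3456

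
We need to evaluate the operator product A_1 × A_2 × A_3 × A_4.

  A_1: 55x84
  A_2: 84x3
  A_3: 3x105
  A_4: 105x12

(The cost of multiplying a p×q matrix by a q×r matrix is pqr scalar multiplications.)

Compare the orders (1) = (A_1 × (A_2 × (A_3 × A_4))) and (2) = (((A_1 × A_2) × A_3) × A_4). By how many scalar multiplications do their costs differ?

38241

Order (1) = (A_1 × (A_2 × (A_3 × A_4))): (A_3 × A_4): 3×105 by 105×12 → 3×12, cost 3·105·12 = 3780; (A_2 × (A_3 × A_4)): 84×3 by 3×12 → 84×12, cost 84·3·12 = 3024; cumulative 6804; (A_1 × (A_2 × (A_3 × A_4))): 55×84 by 84×12 → 55×12, cost 55·84·12 = 55440; cumulative 62244. Total 62244.
Order (2) = (((A_1 × A_2) × A_3) × A_4): (A_1 × A_2): 55×84 by 84×3 → 55×3, cost 55·84·3 = 13860; ((A_1 × A_2) × A_3): 55×3 by 3×105 → 55×105, cost 55·3·105 = 17325; cumulative 31185; (((A_1 × A_2) × A_3) × A_4): 55×105 by 105×12 → 55×12, cost 55·105·12 = 69300; cumulative 100485. Total 100485.
Difference: |62244 − 100485| = 38241.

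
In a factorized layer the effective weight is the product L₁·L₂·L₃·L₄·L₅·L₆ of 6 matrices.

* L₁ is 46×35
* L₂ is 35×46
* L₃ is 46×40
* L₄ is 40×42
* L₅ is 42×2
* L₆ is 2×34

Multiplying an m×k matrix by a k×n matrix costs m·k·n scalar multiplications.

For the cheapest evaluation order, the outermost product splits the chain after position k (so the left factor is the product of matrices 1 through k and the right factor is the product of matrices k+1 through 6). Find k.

5

Adjacent pairs: L₁L₂ = 46·35·46 = 74060; L₂L₃ = 35·46·40 = 64400; L₃L₄ = 46·40·42 = 77280; L₄L₅ = 40·42·2 = 3360; L₅L₆ = 42·2·34 = 2856.
Length 3: L₁..L₃: k=1: 0+64400+46·35·40=128800; k=2: 74060+0+46·46·40=158700 → min 128800 | L₂..L₄: k=2: 0+77280+35·46·42=144900; k=3: 64400+0+35·40·42=123200 → min 123200 | L₃..L₅: k=3: 0+3360+46·40·2=7040; k=4: 77280+0+46·42·2=81144 → min 7040 | L₄..L₆: k=4: 0+2856+40·42·34=59976; k=5: 3360+0+40·2·34=6080 → min 6080.
Length 4: L₁..L₄: k=1: 0+123200+46·35·42=190820; k=2: 74060+77280+46·46·42=240212; k=3: 128800+0+46·40·42=206080 → min 190820 | L₂..L₅: k=2: 0+7040+35·46·2=10260; k=3: 64400+3360+35·40·2=70560; k=4: 123200+0+35·42·2=126140 → min 10260 | L₃..L₆: k=3: 0+6080+46·40·34=68640; k=4: 77280+2856+46·42·34=145824; k=5: 7040+0+46·2·34=10168 → min 10168.
Length 5: L₁..L₅: k=1: 0+10260+46·35·2=13480; k=2: 74060+7040+46·46·2=85332; k=3: 128800+3360+46·40·2=135840; k=4: 190820+0+46·42·2=194684 → min 13480 | L₂..L₆: k=2: 0+10168+35·46·34=64908; k=3: 64400+6080+35·40·34=118080; k=4: 123200+2856+35·42·34=176036; k=5: 10260+0+35·2·34=12640 → min 12640.
Top-level splits: k=1: (L₁..L₁)·(L₂..L₆) → 0+12640+46·35·34 = 67380; k=2: (L₁..L₂)·(L₃..L₆) → 74060+10168+46·46·34 = 156172; k=3: (L₁..L₃)·(L₄..L₆) → 128800+6080+46·40·34 = 197440; k=4: (L₁..L₄)·(L₅..L₆) → 190820+2856+46·42·34 = 259364; k=5: (L₁..L₅)·(L₆..L₆) → 13480+0+46·2·34 = 16608.
Best split is after L₅, i.e. k = 5.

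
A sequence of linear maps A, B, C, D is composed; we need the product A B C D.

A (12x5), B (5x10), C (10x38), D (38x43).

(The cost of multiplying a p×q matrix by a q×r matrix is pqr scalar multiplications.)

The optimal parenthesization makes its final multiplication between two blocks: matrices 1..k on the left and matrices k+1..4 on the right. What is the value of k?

Adjacent pairs: AB = 12·5·10 = 600; BC = 5·10·38 = 1900; CD = 10·38·43 = 16340.
Length 3: A..C: k=1: 0+1900+12·5·38=4180; k=2: 600+0+12·10·38=5160 → min 4180 | B..D: k=2: 0+16340+5·10·43=18490; k=3: 1900+0+5·38·43=10070 → min 10070.
Top-level splits: k=1: (A..A)·(B..D) → 0+10070+12·5·43 = 12650; k=2: (A..B)·(C..D) → 600+16340+12·10·43 = 22100; k=3: (A..C)·(D..D) → 4180+0+12·38·43 = 23788.
Best split is after A, i.e. k = 1.

1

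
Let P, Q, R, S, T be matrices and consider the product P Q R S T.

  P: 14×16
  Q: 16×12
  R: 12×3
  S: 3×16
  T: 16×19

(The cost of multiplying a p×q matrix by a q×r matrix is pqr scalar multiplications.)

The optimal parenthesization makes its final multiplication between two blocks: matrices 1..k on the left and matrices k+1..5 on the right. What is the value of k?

3

Adjacent pairs: PQ = 14·16·12 = 2688; QR = 16·12·3 = 576; RS = 12·3·16 = 576; ST = 3·16·19 = 912.
Length 3: P..R: k=1: 0+576+14·16·3=1248; k=2: 2688+0+14·12·3=3192 → min 1248 | Q..S: k=2: 0+576+16·12·16=3648; k=3: 576+0+16·3·16=1344 → min 1344 | R..T: k=3: 0+912+12·3·19=1596; k=4: 576+0+12·16·19=4224 → min 1596.
Length 4: P..S: k=1: 0+1344+14·16·16=4928; k=2: 2688+576+14·12·16=5952; k=3: 1248+0+14·3·16=1920 → min 1920 | Q..T: k=2: 0+1596+16·12·19=5244; k=3: 576+912+16·3·19=2400; k=4: 1344+0+16·16·19=6208 → min 2400.
Top-level splits: k=1: (P..P)·(Q..T) → 0+2400+14·16·19 = 6656; k=2: (P..Q)·(R..T) → 2688+1596+14·12·19 = 7476; k=3: (P..R)·(S..T) → 1248+912+14·3·19 = 2958; k=4: (P..S)·(T..T) → 1920+0+14·16·19 = 6176.
Best split is after R, i.e. k = 3.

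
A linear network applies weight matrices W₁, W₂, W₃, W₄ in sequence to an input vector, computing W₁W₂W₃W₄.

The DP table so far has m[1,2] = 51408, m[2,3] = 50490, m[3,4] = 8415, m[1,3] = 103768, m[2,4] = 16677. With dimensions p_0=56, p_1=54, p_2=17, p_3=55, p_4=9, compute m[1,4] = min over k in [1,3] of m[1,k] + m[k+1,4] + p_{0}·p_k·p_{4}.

m[1,4] = min over k∈[1,3] of m[1,k]+m[k+1,4]+p_{0}·p_k·p_{4}.
k=1: 0 + 16677 + 56·54·9 = 43893; k=2: 51408 + 8415 + 56·17·9 = 68391; k=3: 103768 + 0 + 56·55·9 = 131488.
Minimum: 43893 at k=1.

43893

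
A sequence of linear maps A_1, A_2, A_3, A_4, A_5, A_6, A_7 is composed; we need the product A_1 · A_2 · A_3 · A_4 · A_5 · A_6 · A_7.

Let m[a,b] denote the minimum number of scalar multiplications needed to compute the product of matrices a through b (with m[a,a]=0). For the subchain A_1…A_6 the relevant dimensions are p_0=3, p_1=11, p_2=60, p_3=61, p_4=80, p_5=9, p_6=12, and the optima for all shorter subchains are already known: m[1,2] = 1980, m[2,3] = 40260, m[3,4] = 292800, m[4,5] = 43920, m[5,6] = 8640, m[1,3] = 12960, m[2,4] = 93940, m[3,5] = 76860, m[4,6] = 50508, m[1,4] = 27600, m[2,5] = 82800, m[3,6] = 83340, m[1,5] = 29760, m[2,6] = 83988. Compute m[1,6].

m[1,6] = min over k∈[1,5] of m[1,k]+m[k+1,6]+p_{0}·p_k·p_{6}.
k=1: 0 + 83988 + 3·11·12 = 84384; k=2: 1980 + 83340 + 3·60·12 = 87480; k=3: 12960 + 50508 + 3·61·12 = 65664; k=4: 27600 + 8640 + 3·80·12 = 39120; k=5: 29760 + 0 + 3·9·12 = 30084.
Minimum: 30084 at k=5.

30084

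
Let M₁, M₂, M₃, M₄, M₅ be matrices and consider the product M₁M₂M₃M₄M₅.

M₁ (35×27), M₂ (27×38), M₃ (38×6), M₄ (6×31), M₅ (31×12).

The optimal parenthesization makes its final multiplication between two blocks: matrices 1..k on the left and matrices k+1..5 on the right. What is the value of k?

3

Adjacent pairs: M₁M₂ = 35·27·38 = 35910; M₂M₃ = 27·38·6 = 6156; M₃M₄ = 38·6·31 = 7068; M₄M₅ = 6·31·12 = 2232.
Length 3: M₁..M₃: k=1: 0+6156+35·27·6=11826; k=2: 35910+0+35·38·6=43890 → min 11826 | M₂..M₄: k=2: 0+7068+27·38·31=38874; k=3: 6156+0+27·6·31=11178 → min 11178 | M₃..M₅: k=3: 0+2232+38·6·12=4968; k=4: 7068+0+38·31·12=21204 → min 4968.
Length 4: M₁..M₄: k=1: 0+11178+35·27·31=40473; k=2: 35910+7068+35·38·31=84208; k=3: 11826+0+35·6·31=18336 → min 18336 | M₂..M₅: k=2: 0+4968+27·38·12=17280; k=3: 6156+2232+27·6·12=10332; k=4: 11178+0+27·31·12=21222 → min 10332.
Top-level splits: k=1: (M₁..M₁)·(M₂..M₅) → 0+10332+35·27·12 = 21672; k=2: (M₁..M₂)·(M₃..M₅) → 35910+4968+35·38·12 = 56838; k=3: (M₁..M₃)·(M₄..M₅) → 11826+2232+35·6·12 = 16578; k=4: (M₁..M₄)·(M₅..M₅) → 18336+0+35·31·12 = 31356.
Best split is after M₃, i.e. k = 3.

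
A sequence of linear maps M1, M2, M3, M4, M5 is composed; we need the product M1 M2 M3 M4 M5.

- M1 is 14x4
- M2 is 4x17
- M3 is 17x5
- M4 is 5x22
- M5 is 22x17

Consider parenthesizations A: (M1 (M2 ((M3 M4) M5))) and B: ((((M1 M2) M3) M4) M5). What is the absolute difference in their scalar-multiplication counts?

1418

Order A = (M1 (M2 ((M3 M4) M5))): (M3 M4): 17×5 by 5×22 → 17×22, cost 17·5·22 = 1870; ((M3 M4) M5): 17×22 by 22×17 → 17×17, cost 17·22·17 = 6358; cumulative 8228; (M2 ((M3 M4) M5)): 4×17 by 17×17 → 4×17, cost 4·17·17 = 1156; cumulative 9384; (M1 (M2 ((M3 M4) M5))): 14×4 by 4×17 → 14×17, cost 14·4·17 = 952; cumulative 10336. Total 10336.
Order B = ((((M1 M2) M3) M4) M5): (M1 M2): 14×4 by 4×17 → 14×17, cost 14·4·17 = 952; ((M1 M2) M3): 14×17 by 17×5 → 14×5, cost 14·17·5 = 1190; cumulative 2142; (((M1 M2) M3) M4): 14×5 by 5×22 → 14×22, cost 14·5·22 = 1540; cumulative 3682; ((((M1 M2) M3) M4) M5): 14×22 by 22×17 → 14×17, cost 14·22·17 = 5236; cumulative 8918. Total 8918.
Difference: |10336 − 8918| = 1418.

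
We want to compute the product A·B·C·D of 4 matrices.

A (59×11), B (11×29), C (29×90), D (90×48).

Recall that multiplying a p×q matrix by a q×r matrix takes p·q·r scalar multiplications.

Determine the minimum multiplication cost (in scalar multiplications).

107382

Adjacent pairs: AB = 59·11·29 = 18821; BC = 11·29·90 = 28710; CD = 29·90·48 = 125280.
Length 3: A..C: k=1: 0+28710+59·11·90=87120; k=2: 18821+0+59·29·90=172811 → min 87120 | B..D: k=2: 0+125280+11·29·48=140592; k=3: 28710+0+11·90·48=76230 → min 76230.
Length 4: A..D: k=1: 0+76230+59·11·48=107382; k=2: 18821+125280+59·29·48=226229; k=3: 87120+0+59·90·48=342000 → min 107382.
Optimal order: (A·((B·C)·D)) with cost 107382.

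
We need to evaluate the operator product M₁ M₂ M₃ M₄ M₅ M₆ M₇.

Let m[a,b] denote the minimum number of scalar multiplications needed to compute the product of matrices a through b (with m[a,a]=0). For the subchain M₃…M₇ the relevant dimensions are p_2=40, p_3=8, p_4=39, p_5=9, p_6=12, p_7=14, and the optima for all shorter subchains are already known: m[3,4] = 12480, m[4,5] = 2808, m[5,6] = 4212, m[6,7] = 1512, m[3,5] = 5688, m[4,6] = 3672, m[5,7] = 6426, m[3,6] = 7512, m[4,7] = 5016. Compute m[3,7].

m[3,7] = min over k∈[3,6] of m[3,k]+m[k+1,7]+p_{2}·p_k·p_{7}.
k=3: 0 + 5016 + 40·8·14 = 9496; k=4: 12480 + 6426 + 40·39·14 = 40746; k=5: 5688 + 1512 + 40·9·14 = 12240; k=6: 7512 + 0 + 40·12·14 = 14232.
Minimum: 9496 at k=3.

9496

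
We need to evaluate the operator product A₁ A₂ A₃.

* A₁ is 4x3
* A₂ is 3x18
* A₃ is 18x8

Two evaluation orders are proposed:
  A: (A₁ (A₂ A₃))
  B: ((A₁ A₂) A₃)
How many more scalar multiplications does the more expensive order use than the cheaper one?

Order A = (A₁ (A₂ A₃)): (A₂ A₃): 3×18 by 18×8 → 3×8, cost 3·18·8 = 432; (A₁ (A₂ A₃)): 4×3 by 3×8 → 4×8, cost 4·3·8 = 96; cumulative 528. Total 528.
Order B = ((A₁ A₂) A₃): (A₁ A₂): 4×3 by 3×18 → 4×18, cost 4·3·18 = 216; ((A₁ A₂) A₃): 4×18 by 18×8 → 4×8, cost 4·18·8 = 576; cumulative 792. Total 792.
Difference: |528 − 792| = 264.

264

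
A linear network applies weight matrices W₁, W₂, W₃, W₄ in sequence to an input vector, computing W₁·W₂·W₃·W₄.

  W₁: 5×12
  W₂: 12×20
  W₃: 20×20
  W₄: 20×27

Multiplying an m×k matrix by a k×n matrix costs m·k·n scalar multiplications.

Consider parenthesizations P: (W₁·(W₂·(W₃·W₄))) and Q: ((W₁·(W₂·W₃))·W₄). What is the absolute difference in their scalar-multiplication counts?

Order P = (W₁·(W₂·(W₃·W₄))): (W₃·W₄): 20×20 by 20×27 → 20×27, cost 20·20·27 = 10800; (W₂·(W₃·W₄)): 12×20 by 20×27 → 12×27, cost 12·20·27 = 6480; cumulative 17280; (W₁·(W₂·(W₃·W₄))): 5×12 by 12×27 → 5×27, cost 5·12·27 = 1620; cumulative 18900. Total 18900.
Order Q = ((W₁·(W₂·W₃))·W₄): (W₂·W₃): 12×20 by 20×20 → 12×20, cost 12·20·20 = 4800; (W₁·(W₂·W₃)): 5×12 by 12×20 → 5×20, cost 5·12·20 = 1200; cumulative 6000; ((W₁·(W₂·W₃))·W₄): 5×20 by 20×27 → 5×27, cost 5·20·27 = 2700; cumulative 8700. Total 8700.
Difference: |18900 − 8700| = 10200.

10200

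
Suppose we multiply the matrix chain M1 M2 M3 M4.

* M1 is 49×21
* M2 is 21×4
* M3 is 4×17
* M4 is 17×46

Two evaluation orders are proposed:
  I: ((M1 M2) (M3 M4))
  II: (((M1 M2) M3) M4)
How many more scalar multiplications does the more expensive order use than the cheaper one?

29506

Order I = ((M1 M2) (M3 M4)): (M1 M2): 49×21 by 21×4 → 49×4, cost 49·21·4 = 4116; (M3 M4): 4×17 by 17×46 → 4×46, cost 4·17·46 = 3128; ((M1 M2) (M3 M4)): 49×4 by 4×46 → 49×46, cost 49·4·46 = 9016; cumulative 16260. Total 16260.
Order II = (((M1 M2) M3) M4): (M1 M2): 49×21 by 21×4 → 49×4, cost 49·21·4 = 4116; ((M1 M2) M3): 49×4 by 4×17 → 49×17, cost 49·4·17 = 3332; cumulative 7448; (((M1 M2) M3) M4): 49×17 by 17×46 → 49×46, cost 49·17·46 = 38318; cumulative 45766. Total 45766.
Difference: |16260 − 45766| = 29506.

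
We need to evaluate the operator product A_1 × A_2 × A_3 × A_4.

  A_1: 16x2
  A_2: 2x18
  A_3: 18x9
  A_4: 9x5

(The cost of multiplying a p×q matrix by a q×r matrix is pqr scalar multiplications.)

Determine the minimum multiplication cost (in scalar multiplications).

Adjacent pairs: A_1A_2 = 16·2·18 = 576; A_2A_3 = 2·18·9 = 324; A_3A_4 = 18·9·5 = 810.
Length 3: A_1..A_3: k=1: 0+324+16·2·9=612; k=2: 576+0+16·18·9=3168 → min 612 | A_2..A_4: k=2: 0+810+2·18·5=990; k=3: 324+0+2·9·5=414 → min 414.
Length 4: A_1..A_4: k=1: 0+414+16·2·5=574; k=2: 576+810+16·18·5=2826; k=3: 612+0+16·9·5=1332 → min 574.
Optimal order: (A_1 × ((A_2 × A_3) × A_4)) with cost 574.

574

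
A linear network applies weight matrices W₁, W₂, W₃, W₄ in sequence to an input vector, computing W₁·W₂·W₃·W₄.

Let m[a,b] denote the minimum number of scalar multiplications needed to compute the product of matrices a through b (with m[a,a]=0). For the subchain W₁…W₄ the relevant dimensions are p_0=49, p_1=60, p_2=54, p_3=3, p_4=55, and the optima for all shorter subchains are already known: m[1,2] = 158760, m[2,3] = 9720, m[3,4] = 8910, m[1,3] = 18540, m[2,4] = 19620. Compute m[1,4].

26625

m[1,4] = min over k∈[1,3] of m[1,k]+m[k+1,4]+p_{0}·p_k·p_{4}.
k=1: 0 + 19620 + 49·60·55 = 181320; k=2: 158760 + 8910 + 49·54·55 = 313200; k=3: 18540 + 0 + 49·3·55 = 26625.
Minimum: 26625 at k=3.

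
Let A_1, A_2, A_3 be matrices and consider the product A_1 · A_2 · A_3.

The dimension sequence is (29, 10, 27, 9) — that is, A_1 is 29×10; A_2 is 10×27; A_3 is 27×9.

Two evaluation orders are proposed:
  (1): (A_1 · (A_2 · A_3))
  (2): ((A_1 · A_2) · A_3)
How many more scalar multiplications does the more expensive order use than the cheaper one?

Order (1) = (A_1 · (A_2 · A_3)): (A_2 · A_3): 10×27 by 27×9 → 10×9, cost 10·27·9 = 2430; (A_1 · (A_2 · A_3)): 29×10 by 10×9 → 29×9, cost 29·10·9 = 2610; cumulative 5040. Total 5040.
Order (2) = ((A_1 · A_2) · A_3): (A_1 · A_2): 29×10 by 10×27 → 29×27, cost 29·10·27 = 7830; ((A_1 · A_2) · A_3): 29×27 by 27×9 → 29×9, cost 29·27·9 = 7047; cumulative 14877. Total 14877.
Difference: |5040 − 14877| = 9837.

9837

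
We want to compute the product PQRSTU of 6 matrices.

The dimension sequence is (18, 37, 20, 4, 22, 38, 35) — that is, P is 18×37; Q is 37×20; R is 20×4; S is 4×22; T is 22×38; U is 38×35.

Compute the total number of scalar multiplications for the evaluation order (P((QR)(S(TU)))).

63790

(QR): 37×20 by 20×4 → 37×4, cost 37·20·4 = 2960
(TU): 22×38 by 38×35 → 22×35, cost 22·38·35 = 29260
(S(TU)): 4×22 by 22×35 → 4×35, cost 4·22·35 = 3080; cumulative 32340
((QR)(S(TU))): 37×4 by 4×35 → 37×35, cost 37·4·35 = 5180; cumulative 40480
(P((QR)(S(TU)))): 18×37 by 37×35 → 18×35, cost 18·37·35 = 23310; cumulative 63790
Total: 63790 scalar multiplications.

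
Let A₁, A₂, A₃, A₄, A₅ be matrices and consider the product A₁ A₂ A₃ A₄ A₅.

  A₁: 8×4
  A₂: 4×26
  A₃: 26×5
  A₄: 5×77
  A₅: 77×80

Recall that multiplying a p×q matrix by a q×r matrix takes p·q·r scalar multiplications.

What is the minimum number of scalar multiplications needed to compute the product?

Adjacent pairs: A₁A₂ = 8·4·26 = 832; A₂A₃ = 4·26·5 = 520; A₃A₄ = 26·5·77 = 10010; A₄A₅ = 5·77·80 = 30800.
Length 3: A₁..A₃: k=1: 0+520+8·4·5=680; k=2: 832+0+8·26·5=1872 → min 680 | A₂..A₄: k=2: 0+10010+4·26·77=18018; k=3: 520+0+4·5·77=2060 → min 2060 | A₃..A₅: k=3: 0+30800+26·5·80=41200; k=4: 10010+0+26·77·80=170170 → min 41200.
Length 4: A₁..A₄: k=1: 0+2060+8·4·77=4524; k=2: 832+10010+8·26·77=26858; k=3: 680+0+8·5·77=3760 → min 3760 | A₂..A₅: k=2: 0+41200+4·26·80=49520; k=3: 520+30800+4·5·80=32920; k=4: 2060+0+4·77·80=26700 → min 26700.
Length 5: A₁..A₅: k=1: 0+26700+8·4·80=29260; k=2: 832+41200+8·26·80=58672; k=3: 680+30800+8·5·80=34680; k=4: 3760+0+8·77·80=53040 → min 29260.
Optimal order: (A₁ (((A₂ A₃) A₄) A₅)) with cost 29260.

29260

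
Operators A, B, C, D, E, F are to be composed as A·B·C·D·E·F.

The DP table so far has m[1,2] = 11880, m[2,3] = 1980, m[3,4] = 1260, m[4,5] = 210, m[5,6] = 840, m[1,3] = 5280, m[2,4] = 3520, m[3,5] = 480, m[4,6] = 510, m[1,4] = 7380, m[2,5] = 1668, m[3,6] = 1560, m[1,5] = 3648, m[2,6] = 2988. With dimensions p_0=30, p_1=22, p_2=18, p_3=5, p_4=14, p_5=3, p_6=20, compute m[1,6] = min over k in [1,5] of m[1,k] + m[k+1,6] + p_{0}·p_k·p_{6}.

m[1,6] = min over k∈[1,5] of m[1,k]+m[k+1,6]+p_{0}·p_k·p_{6}.
k=1: 0 + 2988 + 30·22·20 = 16188; k=2: 11880 + 1560 + 30·18·20 = 24240; k=3: 5280 + 510 + 30·5·20 = 8790; k=4: 7380 + 840 + 30·14·20 = 16620; k=5: 3648 + 0 + 30·3·20 = 5448.
Minimum: 5448 at k=5.

5448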